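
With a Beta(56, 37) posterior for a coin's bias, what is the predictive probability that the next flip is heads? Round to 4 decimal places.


The predictive probability equals the posterior mean.
P(next = heads) = alpha / (alpha + beta)
= 56 / 93 = 0.6022

0.6022


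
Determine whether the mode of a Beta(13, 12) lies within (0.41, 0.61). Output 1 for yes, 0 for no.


First find the mode: (a-1)/(a+b-2) = 0.5217
Is 0.5217 in (0.41, 0.61)? 1

1


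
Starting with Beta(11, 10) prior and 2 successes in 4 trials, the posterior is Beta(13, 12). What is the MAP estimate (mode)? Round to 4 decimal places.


The mode of Beta(a, b) when a > 1 and b > 1 is (a-1)/(a+b-2)
= (13 - 1) / (13 + 12 - 2)
= 12 / 23
= 0.5217

0.5217


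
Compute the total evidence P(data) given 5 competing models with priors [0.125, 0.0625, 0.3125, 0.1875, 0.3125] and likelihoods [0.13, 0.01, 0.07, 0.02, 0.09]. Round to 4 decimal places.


Marginal likelihood = sum P(model_i) * P(data|model_i)
Model 1: 0.125 * 0.13 = 0.0163
Model 2: 0.0625 * 0.01 = 0.0006
Model 3: 0.3125 * 0.07 = 0.0219
Model 4: 0.1875 * 0.02 = 0.0037
Model 5: 0.3125 * 0.09 = 0.0281
Total = 0.0706

0.0706


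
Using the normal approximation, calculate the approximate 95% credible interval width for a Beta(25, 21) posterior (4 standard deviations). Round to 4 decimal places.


Var(Beta) = 25*21/(46^2 * 47) = 0.0053
SD = 0.0727
Width ~ 4*SD = 0.2906

0.2906


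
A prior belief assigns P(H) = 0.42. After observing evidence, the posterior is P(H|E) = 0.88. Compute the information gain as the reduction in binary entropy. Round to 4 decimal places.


H(prior) = -0.42*log2(0.42) - 0.58*log2(0.58)
= 0.9815
H(post) = -0.88*log2(0.88) - 0.12*log2(0.12)
= 0.5294
IG = 0.9815 - 0.5294 = 0.4521

0.4521


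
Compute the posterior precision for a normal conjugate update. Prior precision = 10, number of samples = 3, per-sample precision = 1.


tau_post = tau_0 + n * tau
= 10 + 3 * 1 = 13

13


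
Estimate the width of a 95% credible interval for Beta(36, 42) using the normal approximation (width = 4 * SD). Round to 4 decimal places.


For Beta(a,b): Var = ab/((a+b)^2(a+b+1))
Var = 0.0031, SD = 0.0561
Approximate 95% CI width = 4 * 0.0561 = 0.2244

0.2244


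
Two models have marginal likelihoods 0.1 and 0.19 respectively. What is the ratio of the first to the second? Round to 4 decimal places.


Evidence ratio = 0.1 / 0.19
= 0.5263

0.5263


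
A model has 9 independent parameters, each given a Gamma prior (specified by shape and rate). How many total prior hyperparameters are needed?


Each Gamma prior needs 2 hyperparameters (shape and rate).
Total = 2 * 9 = 18

18


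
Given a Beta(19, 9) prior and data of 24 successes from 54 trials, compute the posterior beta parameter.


Number of failures = 54 - 24 = 30
Posterior beta = 9 + 30 = 39

39


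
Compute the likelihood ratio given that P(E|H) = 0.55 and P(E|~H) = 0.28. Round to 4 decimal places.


LR = P(E|H) / P(E|~H)
= 0.55 / 0.28 = 1.9643

1.9643


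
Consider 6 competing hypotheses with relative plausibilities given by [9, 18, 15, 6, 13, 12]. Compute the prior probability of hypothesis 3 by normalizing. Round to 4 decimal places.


Sum of weights = 9 + 18 + 15 + 6 + 13 + 12 = 73
Normalized prior for H3 = 15 / 73
= 0.2055

0.2055


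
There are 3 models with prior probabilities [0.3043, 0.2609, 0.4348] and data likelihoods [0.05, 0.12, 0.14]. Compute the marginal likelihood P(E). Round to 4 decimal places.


P(E) = sum over models of P(M_i) * P(E|M_i)
= 0.3043*0.05 + 0.2609*0.12 + 0.4348*0.14
= 0.1074

0.1074


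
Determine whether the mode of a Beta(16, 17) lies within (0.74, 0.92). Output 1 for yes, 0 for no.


First find the mode: (a-1)/(a+b-2) = 0.4839
Is 0.4839 in (0.74, 0.92)? 0

0


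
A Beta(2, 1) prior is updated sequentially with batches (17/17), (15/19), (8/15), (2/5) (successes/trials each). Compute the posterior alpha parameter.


Sequential conjugate updating is equivalent to a single batch update.
Total successes across all batches = 42
alpha_posterior = alpha_prior + total_successes = 2 + 42
= 44

44


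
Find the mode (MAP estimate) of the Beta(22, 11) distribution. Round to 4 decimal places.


For Beta(a,b) with a,b > 1:
Mode = (a-1)/(a+b-2) = (22-1)/(33-2)
= 21/31 = 0.6774

0.6774


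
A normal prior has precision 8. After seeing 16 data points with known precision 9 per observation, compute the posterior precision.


In the conjugate normal model, precisions add:
tau_posterior = tau_prior + n * tau_data
= 8 + 16*9 = 152

152


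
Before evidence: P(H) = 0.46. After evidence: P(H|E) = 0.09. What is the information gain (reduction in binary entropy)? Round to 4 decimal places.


Prior entropy = 0.9954
Posterior entropy = 0.4365
Information gain = 0.9954 - 0.4365 = 0.5589

0.5589


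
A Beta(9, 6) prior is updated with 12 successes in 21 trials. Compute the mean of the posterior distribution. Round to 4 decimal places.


After update: Beta(21, 15)
Mean = 21 / (21 + 15) = 21 / 36
= 0.5833

0.5833


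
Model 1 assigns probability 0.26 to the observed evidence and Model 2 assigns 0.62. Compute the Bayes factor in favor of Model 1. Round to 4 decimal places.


BF = P(data|M1) / P(data|M2)
= 0.26 / 0.62 = 0.4194

0.4194


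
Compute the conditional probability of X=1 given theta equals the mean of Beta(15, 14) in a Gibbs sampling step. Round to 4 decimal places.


Mean of Beta(15, 14) = 0.5172
P(X=1 | theta=0.5172) = 0.5172

0.5172


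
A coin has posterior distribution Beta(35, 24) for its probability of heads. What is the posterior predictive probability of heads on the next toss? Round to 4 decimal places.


Posterior predictive = E[theta] = alpha/(alpha+beta)
= 35/59
= 0.5932

0.5932


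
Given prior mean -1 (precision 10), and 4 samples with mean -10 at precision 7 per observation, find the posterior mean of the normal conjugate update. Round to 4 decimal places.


The posterior mean is a precision-weighted average of prior and data.
Post. prec. = 10 + 28 = 38
Post. mean = (-10 + -280)/38 = -290/38 = -7.6316

-7.6316


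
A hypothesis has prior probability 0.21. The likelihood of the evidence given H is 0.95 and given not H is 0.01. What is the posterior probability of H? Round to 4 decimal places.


Using Bayes' theorem:
P(E) = 0.21 * 0.95 + 0.79 * 0.01
P(E) = 0.2074
P(H|E) = (0.21 * 0.95) / 0.2074 = 0.9619

0.9619


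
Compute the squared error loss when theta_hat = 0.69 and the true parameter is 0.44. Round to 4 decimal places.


L = (theta_hat - theta_true)^2
= (0.69 - 0.44)^2
= 0.25^2 = 0.0625

0.0625


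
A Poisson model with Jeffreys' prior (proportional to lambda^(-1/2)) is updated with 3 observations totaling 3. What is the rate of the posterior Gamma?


Posterior = Gamma(0.5 + S, n)
= Gamma(0.5 + 3, 3)
Posterior rate = 0 + n = 3

3.0


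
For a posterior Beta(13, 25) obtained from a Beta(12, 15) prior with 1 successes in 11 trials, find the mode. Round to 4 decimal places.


Mode = (alpha - 1) / (alpha + beta - 2)
= 12 / 36
= 0.3333

0.3333


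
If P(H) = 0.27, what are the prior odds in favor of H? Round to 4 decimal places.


Prior odds = P(H) / (1 - P(H))
= 0.27 / 0.73
= 0.3699

0.3699


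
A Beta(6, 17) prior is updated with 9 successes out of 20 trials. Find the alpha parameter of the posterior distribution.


In the Beta-Binomial conjugate update:
alpha_post = alpha_prior + successes
= 6 + 9
= 15

15


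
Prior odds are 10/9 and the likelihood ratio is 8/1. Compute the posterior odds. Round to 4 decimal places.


Posterior odds = prior odds * likelihood ratio
= (10/9) * (8/1)
= 80 / 9
= 8.8889

8.8889


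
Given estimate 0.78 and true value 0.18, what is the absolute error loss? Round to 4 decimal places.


Absolute error = |estimate - true|
= |0.6| = 0.6

0.6


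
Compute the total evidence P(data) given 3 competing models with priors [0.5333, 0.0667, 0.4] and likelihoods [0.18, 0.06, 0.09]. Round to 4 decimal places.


Marginal likelihood = sum P(model_i) * P(data|model_i)
Model 1: 0.5333 * 0.18 = 0.096
Model 2: 0.0667 * 0.06 = 0.004
Model 3: 0.4 * 0.09 = 0.036
Total = 0.136

0.136


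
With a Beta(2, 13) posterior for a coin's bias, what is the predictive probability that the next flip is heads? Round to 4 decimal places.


The predictive probability equals the posterior mean.
P(next = heads) = alpha / (alpha + beta)
= 2 / 15 = 0.1333

0.1333


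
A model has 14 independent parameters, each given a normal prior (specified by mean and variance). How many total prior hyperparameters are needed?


Each normal prior needs 2 hyperparameters (mean and variance).
Total = 2 * 14 = 28

28


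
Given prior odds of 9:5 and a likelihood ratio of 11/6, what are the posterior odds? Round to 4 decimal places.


Posterior odds = prior odds * LR
Prior odds = 9/5 = 1.8
LR = 11/6 = 1.8333
Posterior odds = 1.8 * 1.8333 = 3.3

3.3


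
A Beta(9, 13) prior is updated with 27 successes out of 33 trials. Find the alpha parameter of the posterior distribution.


In the Beta-Binomial conjugate update:
alpha_post = alpha_prior + successes
= 9 + 27
= 36

36


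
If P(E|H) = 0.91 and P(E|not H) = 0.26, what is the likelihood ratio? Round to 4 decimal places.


Likelihood ratio = P(E|H) / P(E|not H)
= 0.91 / 0.26
= 3.5

3.5


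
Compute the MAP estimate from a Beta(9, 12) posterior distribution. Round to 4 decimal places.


MAP = mode of Beta distribution
= (alpha - 1)/(alpha + beta - 2)
= (9-1)/(9+12-2)
= 8/19 = 0.4211

0.4211


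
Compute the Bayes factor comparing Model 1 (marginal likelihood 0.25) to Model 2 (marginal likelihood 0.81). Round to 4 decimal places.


BF12 = marginal likelihood of M1 / marginal likelihood of M2
= 0.25/0.81
= 0.3086

0.3086


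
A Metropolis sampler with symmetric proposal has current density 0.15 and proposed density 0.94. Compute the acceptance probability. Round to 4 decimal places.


For symmetric proposals, acceptance = min(1, pi(x*)/pi(x))
= min(1, 0.94/0.15)
= min(1, 6.2667) = 1.0

1.0


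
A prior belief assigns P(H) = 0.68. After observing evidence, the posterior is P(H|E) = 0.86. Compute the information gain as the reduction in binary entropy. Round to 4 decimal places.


H(prior) = -0.68*log2(0.68) - 0.32*log2(0.32)
= 0.9044
H(post) = -0.86*log2(0.86) - 0.14*log2(0.14)
= 0.5842
IG = 0.9044 - 0.5842 = 0.3201

0.3201


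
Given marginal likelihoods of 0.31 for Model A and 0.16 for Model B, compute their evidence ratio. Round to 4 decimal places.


Ratio = ML(A) / ML(B) = 0.31/0.16
= 1.9375

1.9375


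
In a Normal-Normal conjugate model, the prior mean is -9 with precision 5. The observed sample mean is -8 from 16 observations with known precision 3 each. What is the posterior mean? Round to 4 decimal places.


Posterior precision = tau0 + n*tau = 5 + 16*3 = 53
Posterior mean = (tau0*mu0 + n*tau*xbar) / posterior_precision
= (5*-9 + 16*3*-8) / 53
= -429 / 53 = -8.0943

-8.0943


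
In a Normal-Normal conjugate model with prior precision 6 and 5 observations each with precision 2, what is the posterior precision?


Posterior precision = prior precision + n * observation precision
= 6 + 5 * 2
= 6 + 10 = 16

16


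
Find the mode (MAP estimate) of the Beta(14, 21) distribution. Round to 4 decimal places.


For Beta(a,b) with a,b > 1:
Mode = (a-1)/(a+b-2) = (14-1)/(35-2)
= 13/33 = 0.3939

0.3939


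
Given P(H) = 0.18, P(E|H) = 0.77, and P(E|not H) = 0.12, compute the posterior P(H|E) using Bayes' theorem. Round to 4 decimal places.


By Bayes' theorem: P(H|E) = P(E|H)*P(H) / P(E)
P(E) = P(E|H)*P(H) + P(E|not H)*P(not H)
P(E) = 0.77*0.18 + 0.12*0.82 = 0.237
P(H|E) = 0.77*0.18 / 0.237 = 0.5848

0.5848


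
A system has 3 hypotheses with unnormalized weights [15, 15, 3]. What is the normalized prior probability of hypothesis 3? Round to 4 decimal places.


The normalized prior is the weight divided by the total.
Total weight = 33
P(H3) = 3 / 33 = 0.0909

0.0909


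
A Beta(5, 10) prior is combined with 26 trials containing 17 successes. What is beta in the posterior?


In conjugate updating:
beta_posterior = beta_prior + (n - k)
= 10 + (26 - 17)
= 10 + 9 = 19

19


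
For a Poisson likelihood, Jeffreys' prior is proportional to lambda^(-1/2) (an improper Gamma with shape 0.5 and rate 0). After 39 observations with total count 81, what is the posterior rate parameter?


Jeffreys' prior for Poisson is proportional to lambda^(-1/2).
Posterior is Gamma(0.5 + S, 0 + n) = Gamma(0.5 + 81, 39).
Posterior rate = 0 + n = 39

39.0


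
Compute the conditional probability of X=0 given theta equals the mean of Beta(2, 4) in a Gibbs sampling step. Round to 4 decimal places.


Mean of Beta(2, 4) = 0.3333
P(X=0 | theta=0.3333) = 0.6667

0.6667


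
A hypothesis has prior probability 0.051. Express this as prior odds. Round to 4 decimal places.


Odds = P(H) / P(not H) = 0.051 / 0.949
= 0.0537

0.0537


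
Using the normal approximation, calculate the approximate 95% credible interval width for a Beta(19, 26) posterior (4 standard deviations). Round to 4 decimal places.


Var(Beta) = 19*26/(45^2 * 46) = 0.0053
SD = 0.0728
Width ~ 4*SD = 0.2913

0.2913


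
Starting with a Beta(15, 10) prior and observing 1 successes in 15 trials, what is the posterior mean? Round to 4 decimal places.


Posterior parameters: alpha = 15 + 1 = 16
beta = 10 + 14 = 24
Posterior mean = alpha / (alpha + beta) = 16 / 40
= 0.4

0.4


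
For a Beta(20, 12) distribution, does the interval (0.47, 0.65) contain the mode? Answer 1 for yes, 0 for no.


Mode of Beta(a,b) = (a-1)/(a+b-2)
= (20-1)/(20+12-2) = 0.6333
Check: 0.47 <= 0.6333 <= 0.65?
Result: 1

1


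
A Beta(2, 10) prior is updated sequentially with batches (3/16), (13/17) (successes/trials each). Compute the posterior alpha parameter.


Sequential conjugate updating is equivalent to a single batch update.
Total successes across all batches = 16
alpha_posterior = alpha_prior + total_successes = 2 + 16
= 18

18


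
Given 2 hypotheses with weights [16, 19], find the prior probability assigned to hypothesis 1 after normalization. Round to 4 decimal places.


To normalize, divide each weight by the sum of all weights.
Sum = 35
Prior(H1) = 16/35 = 0.4571

0.4571


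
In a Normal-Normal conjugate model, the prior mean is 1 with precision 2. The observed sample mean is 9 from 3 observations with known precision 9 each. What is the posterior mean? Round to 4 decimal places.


Posterior precision = tau0 + n*tau = 2 + 3*9 = 29
Posterior mean = (tau0*mu0 + n*tau*xbar) / posterior_precision
= (2*1 + 3*9*9) / 29
= 245 / 29 = 8.4483

8.4483


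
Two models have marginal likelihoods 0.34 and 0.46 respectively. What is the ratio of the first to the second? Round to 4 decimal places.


Evidence ratio = 0.34 / 0.46
= 0.7391

0.7391


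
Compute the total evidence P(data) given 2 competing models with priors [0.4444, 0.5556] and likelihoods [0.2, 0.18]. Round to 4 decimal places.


Marginal likelihood = sum P(model_i) * P(data|model_i)
Model 1: 0.4444 * 0.2 = 0.0889
Model 2: 0.5556 * 0.18 = 0.1
Total = 0.1889

0.1889


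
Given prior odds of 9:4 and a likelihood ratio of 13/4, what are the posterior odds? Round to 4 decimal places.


Posterior odds = prior odds * LR
Prior odds = 9/4 = 2.25
LR = 13/4 = 3.25
Posterior odds = 2.25 * 3.25 = 7.3125

7.3125


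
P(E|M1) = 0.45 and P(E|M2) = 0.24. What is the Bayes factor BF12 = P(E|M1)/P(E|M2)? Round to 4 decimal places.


Bayes factor BF12 = P(E|M1) / P(E|M2)
= 0.45 / 0.24
= 1.875

1.875


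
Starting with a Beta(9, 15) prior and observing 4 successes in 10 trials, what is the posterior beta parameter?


Posterior beta = prior beta + failures
Failures = 10 - 4 = 6
beta_post = 15 + 6 = 21

21


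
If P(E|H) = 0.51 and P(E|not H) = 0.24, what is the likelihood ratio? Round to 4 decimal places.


Likelihood ratio = P(E|H) / P(E|not H)
= 0.51 / 0.24
= 2.125

2.125


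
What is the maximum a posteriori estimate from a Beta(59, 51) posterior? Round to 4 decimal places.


The MAP estimate equals the mode of the distribution.
Mode of Beta(a,b) = (a-1)/(a+b-2)
= 58/108
= 0.537

0.537


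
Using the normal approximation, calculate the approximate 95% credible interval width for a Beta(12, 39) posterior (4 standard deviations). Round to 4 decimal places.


Var(Beta) = 12*39/(51^2 * 52) = 0.0035
SD = 0.0588
Width ~ 4*SD = 0.2353

0.2353


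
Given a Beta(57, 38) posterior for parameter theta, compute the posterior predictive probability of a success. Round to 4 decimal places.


For a Beta-Bernoulli model, the predictive probability is the mean:
P(success) = 57/(57+38) = 57/95 = 0.6

0.6


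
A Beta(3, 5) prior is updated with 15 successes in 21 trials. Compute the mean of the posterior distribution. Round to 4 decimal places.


After update: Beta(18, 11)
Mean = 18 / (18 + 11) = 18 / 29
= 0.6207

0.6207


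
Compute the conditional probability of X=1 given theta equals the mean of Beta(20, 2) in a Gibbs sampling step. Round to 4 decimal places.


Mean of Beta(20, 2) = 0.9091
P(X=1 | theta=0.9091) = 0.9091

0.9091


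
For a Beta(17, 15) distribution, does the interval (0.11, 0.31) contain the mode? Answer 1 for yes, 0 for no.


Mode of Beta(a,b) = (a-1)/(a+b-2)
= (17-1)/(17+15-2) = 0.5333
Check: 0.11 <= 0.5333 <= 0.31?
Result: 0

0


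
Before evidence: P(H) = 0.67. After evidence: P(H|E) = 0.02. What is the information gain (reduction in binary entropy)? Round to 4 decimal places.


Prior entropy = 0.9149
Posterior entropy = 0.1414
Information gain = 0.9149 - 0.1414 = 0.7735

0.7735


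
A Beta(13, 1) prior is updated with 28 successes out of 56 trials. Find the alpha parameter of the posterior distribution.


In the Beta-Binomial conjugate update:
alpha_post = alpha_prior + successes
= 13 + 28
= 41

41


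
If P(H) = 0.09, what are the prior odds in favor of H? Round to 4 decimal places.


Prior odds = P(H) / (1 - P(H))
= 0.09 / 0.91
= 0.0989

0.0989


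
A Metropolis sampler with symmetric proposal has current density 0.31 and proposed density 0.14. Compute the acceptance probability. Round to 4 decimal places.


For symmetric proposals, acceptance = min(1, pi(x*)/pi(x))
= min(1, 0.14/0.31)
= min(1, 0.4516) = 0.4516

0.4516


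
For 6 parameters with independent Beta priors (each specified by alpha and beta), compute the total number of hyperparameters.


A Beta prior has 2 hyperparameters per parameter.
Total = 6 * 2 = 12

12


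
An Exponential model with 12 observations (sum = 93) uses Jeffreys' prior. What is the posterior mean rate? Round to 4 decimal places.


Posterior Gamma(12, 93)
E[lambda] = 12/93 = 0.129

0.129


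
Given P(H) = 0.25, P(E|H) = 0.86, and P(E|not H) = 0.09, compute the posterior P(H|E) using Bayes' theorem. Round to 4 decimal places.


By Bayes' theorem: P(H|E) = P(E|H)*P(H) / P(E)
P(E) = P(E|H)*P(H) + P(E|not H)*P(not H)
P(E) = 0.86*0.25 + 0.09*0.75 = 0.2825
P(H|E) = 0.86*0.25 / 0.2825 = 0.7611

0.7611


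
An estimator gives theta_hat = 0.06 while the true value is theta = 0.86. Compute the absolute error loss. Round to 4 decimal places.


The absolute error loss is |theta_hat - theta|
= |0.06 - 0.86|
= 0.8

0.8


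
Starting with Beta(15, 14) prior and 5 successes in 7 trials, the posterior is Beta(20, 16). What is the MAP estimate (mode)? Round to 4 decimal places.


The mode of Beta(a, b) when a > 1 and b > 1 is (a-1)/(a+b-2)
= (20 - 1) / (20 + 16 - 2)
= 19 / 34
= 0.5588

0.5588


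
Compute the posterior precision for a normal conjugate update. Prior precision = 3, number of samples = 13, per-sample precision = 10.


tau_post = tau_0 + n * tau
= 3 + 13 * 10 = 133

133


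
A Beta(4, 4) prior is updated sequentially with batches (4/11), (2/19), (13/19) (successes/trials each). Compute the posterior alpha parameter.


Sequential conjugate updating is equivalent to a single batch update.
Total successes across all batches = 19
alpha_posterior = alpha_prior + total_successes = 4 + 19
= 23

23


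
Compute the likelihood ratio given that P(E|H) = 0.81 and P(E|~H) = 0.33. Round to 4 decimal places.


LR = P(E|H) / P(E|~H)
= 0.81 / 0.33 = 2.4545

2.4545


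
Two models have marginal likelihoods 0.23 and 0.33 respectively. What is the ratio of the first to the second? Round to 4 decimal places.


Evidence ratio = 0.23 / 0.33
= 0.697

0.697


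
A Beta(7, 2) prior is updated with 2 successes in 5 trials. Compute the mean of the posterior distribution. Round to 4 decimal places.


After update: Beta(9, 5)
Mean = 9 / (9 + 5) = 9 / 14
= 0.6429

0.6429


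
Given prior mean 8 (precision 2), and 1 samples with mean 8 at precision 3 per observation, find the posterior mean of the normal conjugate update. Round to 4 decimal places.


The posterior mean is a precision-weighted average of prior and data.
Post. prec. = 2 + 3 = 5
Post. mean = (16 + 24)/5 = 40/5 = 8.0

8.0


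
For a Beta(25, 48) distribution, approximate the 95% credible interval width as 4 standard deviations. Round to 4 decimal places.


Variance of Beta(a,b) = ab / ((a+b)^2 * (a+b+1))
= 25*48 / ((73)^2 * 74)
= 0.003
SD = sqrt(0.003) = 0.0552
Width = 4 * SD = 0.2207

0.2207


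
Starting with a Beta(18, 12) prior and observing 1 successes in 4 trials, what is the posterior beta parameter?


Posterior beta = prior beta + failures
Failures = 4 - 1 = 3
beta_post = 12 + 3 = 15

15


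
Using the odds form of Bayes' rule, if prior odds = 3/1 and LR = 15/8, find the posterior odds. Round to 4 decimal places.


Bayes' rule in odds form: posterior odds = prior odds * LR
= (3 * 15) / (1 * 8)
= 45/8 = 5.625

5.625


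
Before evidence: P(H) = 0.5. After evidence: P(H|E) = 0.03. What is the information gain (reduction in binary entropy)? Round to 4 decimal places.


Prior entropy = 1.0
Posterior entropy = 0.1944
Information gain = 1.0 - 0.1944 = 0.8056

0.8056


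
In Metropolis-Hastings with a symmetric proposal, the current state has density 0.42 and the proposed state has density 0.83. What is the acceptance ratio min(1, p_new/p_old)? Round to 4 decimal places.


Ratio = p_new / p_old = 0.83 / 0.42 = 1.9762
Acceptance = min(1, 1.9762) = 1.0

1.0


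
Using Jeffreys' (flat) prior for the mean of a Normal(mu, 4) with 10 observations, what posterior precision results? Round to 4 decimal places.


Flat prior means prior precision is 0.
Posterior precision = n / sigma^2 = 10/4 = 2.5

2.5


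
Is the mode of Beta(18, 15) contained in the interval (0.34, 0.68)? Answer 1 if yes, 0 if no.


Mode = (a-1)/(a+b-2) = 17/31 = 0.5484
Interval: (0.34, 0.68)
Contains mode? 1

1


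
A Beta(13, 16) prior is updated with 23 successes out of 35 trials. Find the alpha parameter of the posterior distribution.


In the Beta-Binomial conjugate update:
alpha_post = alpha_prior + successes
= 13 + 23
= 36

36


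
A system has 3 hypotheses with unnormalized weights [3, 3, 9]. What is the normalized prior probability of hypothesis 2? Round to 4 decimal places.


The normalized prior is the weight divided by the total.
Total weight = 15
P(H2) = 3 / 15 = 0.2

0.2


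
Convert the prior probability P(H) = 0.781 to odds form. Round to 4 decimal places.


P(not H) = 1 - 0.781 = 0.219
Odds = 0.781 / 0.219 = 3.5662

3.5662


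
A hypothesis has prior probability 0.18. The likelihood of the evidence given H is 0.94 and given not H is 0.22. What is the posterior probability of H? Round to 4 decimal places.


Using Bayes' theorem:
P(E) = 0.18 * 0.94 + 0.82 * 0.22
P(E) = 0.3496
P(H|E) = (0.18 * 0.94) / 0.3496 = 0.484

0.484


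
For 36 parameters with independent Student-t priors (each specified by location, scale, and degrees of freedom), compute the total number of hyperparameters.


A Student-t prior has 3 hyperparameters per parameter.
Total = 36 * 3 = 108

108


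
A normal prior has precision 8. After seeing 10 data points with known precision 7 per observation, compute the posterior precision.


In the conjugate normal model, precisions add:
tau_posterior = tau_prior + n * tau_data
= 8 + 10*7 = 78

78


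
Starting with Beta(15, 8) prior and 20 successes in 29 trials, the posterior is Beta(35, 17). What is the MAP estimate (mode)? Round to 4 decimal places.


The mode of Beta(a, b) when a > 1 and b > 1 is (a-1)/(a+b-2)
= (35 - 1) / (35 + 17 - 2)
= 34 / 50
= 0.68

0.68


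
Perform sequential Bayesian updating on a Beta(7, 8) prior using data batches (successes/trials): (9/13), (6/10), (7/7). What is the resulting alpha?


Accumulate successes: 22
Posterior alpha = prior alpha + sum of successes
= 7 + 22 = 29

29


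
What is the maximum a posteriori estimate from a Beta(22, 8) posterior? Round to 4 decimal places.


The MAP estimate equals the mode of the distribution.
Mode of Beta(a,b) = (a-1)/(a+b-2)
= 21/28
= 0.75

0.75


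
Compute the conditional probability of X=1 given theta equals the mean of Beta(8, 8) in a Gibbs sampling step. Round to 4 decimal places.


Mean of Beta(8, 8) = 0.5
P(X=1 | theta=0.5) = 0.5

0.5


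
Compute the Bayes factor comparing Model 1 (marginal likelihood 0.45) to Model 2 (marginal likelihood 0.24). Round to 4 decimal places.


BF12 = marginal likelihood of M1 / marginal likelihood of M2
= 0.45/0.24
= 1.875

1.875


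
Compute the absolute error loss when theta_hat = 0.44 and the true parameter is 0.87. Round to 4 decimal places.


L = |theta_hat - theta_true|
= |0.44 - 0.87| = 0.43

0.43


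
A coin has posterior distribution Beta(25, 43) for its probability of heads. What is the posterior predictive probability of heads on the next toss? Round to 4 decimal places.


Posterior predictive = E[theta] = alpha/(alpha+beta)
= 25/68
= 0.3676

0.3676


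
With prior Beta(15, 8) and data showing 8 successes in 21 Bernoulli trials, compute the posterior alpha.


Conjugate update: alpha_posterior = alpha_prior + k
= 15 + 8 = 23

23


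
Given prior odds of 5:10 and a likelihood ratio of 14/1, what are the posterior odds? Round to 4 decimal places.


Posterior odds = prior odds * LR
Prior odds = 5/10 = 0.5
LR = 14/1 = 14.0
Posterior odds = 0.5 * 14.0 = 7.0

7.0


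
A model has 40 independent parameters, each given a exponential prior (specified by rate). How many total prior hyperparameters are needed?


Each exponential prior needs 1 hyperparameter (rate).
Total = 1 * 40 = 40

40


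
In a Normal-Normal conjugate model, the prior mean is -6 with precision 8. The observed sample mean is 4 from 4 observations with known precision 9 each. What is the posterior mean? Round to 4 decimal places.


Posterior precision = tau0 + n*tau = 8 + 4*9 = 44
Posterior mean = (tau0*mu0 + n*tau*xbar) / posterior_precision
= (8*-6 + 4*9*4) / 44
= 96 / 44 = 2.1818

2.1818


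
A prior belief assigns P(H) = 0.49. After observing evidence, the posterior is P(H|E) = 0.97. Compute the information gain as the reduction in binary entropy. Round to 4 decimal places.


H(prior) = -0.49*log2(0.49) - 0.51*log2(0.51)
= 0.9997
H(post) = -0.97*log2(0.97) - 0.03*log2(0.03)
= 0.1944
IG = 0.9997 - 0.1944 = 0.8053

0.8053


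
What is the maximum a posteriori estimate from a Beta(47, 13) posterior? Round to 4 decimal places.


The MAP estimate equals the mode of the distribution.
Mode of Beta(a,b) = (a-1)/(a+b-2)
= 46/58
= 0.7931

0.7931


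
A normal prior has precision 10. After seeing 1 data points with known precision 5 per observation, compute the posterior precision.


In the conjugate normal model, precisions add:
tau_posterior = tau_prior + n * tau_data
= 10 + 1*5 = 15

15


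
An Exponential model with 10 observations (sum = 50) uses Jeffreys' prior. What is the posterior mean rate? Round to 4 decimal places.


Posterior Gamma(10, 50)
E[lambda] = 10/50 = 0.2

0.2


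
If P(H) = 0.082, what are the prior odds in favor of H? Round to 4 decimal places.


Prior odds = P(H) / (1 - P(H))
= 0.082 / 0.918
= 0.0893

0.0893


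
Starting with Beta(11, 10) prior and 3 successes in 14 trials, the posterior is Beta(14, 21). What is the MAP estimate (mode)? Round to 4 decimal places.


The mode of Beta(a, b) when a > 1 and b > 1 is (a-1)/(a+b-2)
= (14 - 1) / (14 + 21 - 2)
= 13 / 33
= 0.3939

0.3939


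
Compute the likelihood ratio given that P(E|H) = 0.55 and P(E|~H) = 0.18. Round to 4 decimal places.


LR = P(E|H) / P(E|~H)
= 0.55 / 0.18 = 3.0556

3.0556


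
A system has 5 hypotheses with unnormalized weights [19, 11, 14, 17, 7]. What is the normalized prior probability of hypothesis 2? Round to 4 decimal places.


The normalized prior is the weight divided by the total.
Total weight = 68
P(H2) = 11 / 68 = 0.1618

0.1618


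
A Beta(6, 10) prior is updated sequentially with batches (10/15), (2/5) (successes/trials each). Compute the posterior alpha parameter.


Sequential conjugate updating is equivalent to a single batch update.
Total successes across all batches = 12
alpha_posterior = alpha_prior + total_successes = 6 + 12
= 18

18


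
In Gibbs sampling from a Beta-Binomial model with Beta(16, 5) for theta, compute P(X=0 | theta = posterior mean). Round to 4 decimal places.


Posterior mean = alpha/(alpha+beta) = 16/21 = 0.7619
P(X=0|theta=mean) = 1 - theta = 0.2381

0.2381


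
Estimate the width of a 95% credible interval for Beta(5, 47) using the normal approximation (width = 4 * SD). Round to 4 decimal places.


For Beta(a,b): Var = ab/((a+b)^2(a+b+1))
Var = 0.0016, SD = 0.0405
Approximate 95% CI width = 4 * 0.0405 = 0.162

0.162


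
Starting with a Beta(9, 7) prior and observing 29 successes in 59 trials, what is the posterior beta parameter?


Posterior beta = prior beta + failures
Failures = 59 - 29 = 30
beta_post = 7 + 30 = 37

37


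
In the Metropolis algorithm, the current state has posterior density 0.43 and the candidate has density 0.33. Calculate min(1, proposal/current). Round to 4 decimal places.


Ratio = 0.33/0.43 = 0.7674
Acceptance probability = min(1, 0.7674)
= 0.7674

0.7674


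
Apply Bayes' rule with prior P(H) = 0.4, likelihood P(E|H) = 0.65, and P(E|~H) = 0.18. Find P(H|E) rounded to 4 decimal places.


Step 1: Compute marginal P(E) = P(E|H)P(H) + P(E|~H)P(~H)
= 0.65*0.4 + 0.18*0.6 = 0.368
Step 2: P(H|E) = P(E|H)P(H)/P(E) = 0.26/0.368
= 0.7065

0.7065


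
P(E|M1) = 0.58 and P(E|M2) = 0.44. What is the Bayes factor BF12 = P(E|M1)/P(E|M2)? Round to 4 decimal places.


Bayes factor BF12 = P(E|M1) / P(E|M2)
= 0.58 / 0.44
= 1.3182

1.3182


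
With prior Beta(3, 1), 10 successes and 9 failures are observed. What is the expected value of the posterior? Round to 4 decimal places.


Posterior = Beta(13, 10)
E[theta] = alpha/(alpha+beta)
= 13/23 = 0.5652

0.5652


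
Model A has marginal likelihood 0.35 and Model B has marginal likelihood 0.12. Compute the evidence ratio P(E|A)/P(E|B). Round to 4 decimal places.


Evidence ratio = P(E|A) / P(E|B)
= 0.35 / 0.12
= 2.9167

2.9167


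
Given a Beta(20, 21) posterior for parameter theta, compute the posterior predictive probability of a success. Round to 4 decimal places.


For a Beta-Bernoulli model, the predictive probability is the mean:
P(success) = 20/(20+21) = 20/41 = 0.4878

0.4878


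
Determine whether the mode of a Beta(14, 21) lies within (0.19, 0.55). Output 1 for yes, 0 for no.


First find the mode: (a-1)/(a+b-2) = 0.3939
Is 0.3939 in (0.19, 0.55)? 1

1


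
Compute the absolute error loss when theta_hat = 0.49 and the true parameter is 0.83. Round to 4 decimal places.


L = |theta_hat - theta_true|
= |0.49 - 0.83| = 0.34

0.34


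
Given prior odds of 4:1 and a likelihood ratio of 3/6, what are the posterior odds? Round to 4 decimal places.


Posterior odds = prior odds * LR
Prior odds = 4/1 = 4.0
LR = 3/6 = 0.5
Posterior odds = 4.0 * 0.5 = 2.0

2.0


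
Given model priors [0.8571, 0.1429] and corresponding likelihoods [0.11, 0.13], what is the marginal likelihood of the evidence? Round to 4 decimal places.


P(E) = sum_i P(M_i) P(E|M_i)
= 0.0943 + 0.0186
= 0.1129

0.1129


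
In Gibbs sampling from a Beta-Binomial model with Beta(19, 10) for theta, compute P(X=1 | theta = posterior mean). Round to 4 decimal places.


Posterior mean = alpha/(alpha+beta) = 19/29 = 0.6552
P(X=1|theta=mean) = theta = 0.6552

0.6552


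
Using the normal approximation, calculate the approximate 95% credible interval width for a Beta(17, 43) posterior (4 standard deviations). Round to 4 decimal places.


Var(Beta) = 17*43/(60^2 * 61) = 0.0033
SD = 0.0577
Width ~ 4*SD = 0.2308

0.2308


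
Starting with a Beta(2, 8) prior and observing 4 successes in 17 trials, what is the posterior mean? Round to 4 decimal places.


Posterior parameters: alpha = 2 + 4 = 6
beta = 8 + 13 = 21
Posterior mean = alpha / (alpha + beta) = 6 / 27
= 0.2222

0.2222


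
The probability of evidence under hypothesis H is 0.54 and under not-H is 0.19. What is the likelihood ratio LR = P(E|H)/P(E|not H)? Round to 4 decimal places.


LR = 0.54 / 0.19
= 2.8421

2.8421


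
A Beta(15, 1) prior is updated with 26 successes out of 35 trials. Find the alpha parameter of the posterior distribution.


In the Beta-Binomial conjugate update:
alpha_post = alpha_prior + successes
= 15 + 26
= 41

41


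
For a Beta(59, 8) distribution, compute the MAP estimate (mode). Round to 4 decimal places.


MAP = mode = (a-1)/(a+b-2)
= (59-1)/(59+8-2)
= 58/65 = 0.8923

0.8923


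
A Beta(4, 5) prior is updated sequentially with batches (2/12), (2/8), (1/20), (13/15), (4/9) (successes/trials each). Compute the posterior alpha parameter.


Sequential conjugate updating is equivalent to a single batch update.
Total successes across all batches = 22
alpha_posterior = alpha_prior + total_successes = 4 + 22
= 26

26


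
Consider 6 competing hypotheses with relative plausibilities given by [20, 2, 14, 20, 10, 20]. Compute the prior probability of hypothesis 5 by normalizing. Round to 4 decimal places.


Sum of weights = 20 + 2 + 14 + 20 + 10 + 20 = 86
Normalized prior for H5 = 10 / 86
= 0.1163

0.1163


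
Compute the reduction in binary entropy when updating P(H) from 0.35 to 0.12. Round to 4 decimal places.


H_before = -p*log2(p) - (1-p)*log2(1-p) for p=0.35: 0.9341
H_after for p=0.12: 0.5294
Reduction = 0.9341 - 0.5294 = 0.4047

0.4047


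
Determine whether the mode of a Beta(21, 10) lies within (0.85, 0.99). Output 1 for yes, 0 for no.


First find the mode: (a-1)/(a+b-2) = 0.6897
Is 0.6897 in (0.85, 0.99)? 0

0


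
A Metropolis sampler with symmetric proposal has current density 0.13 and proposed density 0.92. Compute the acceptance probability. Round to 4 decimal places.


For symmetric proposals, acceptance = min(1, pi(x*)/pi(x))
= min(1, 0.92/0.13)
= min(1, 7.0769) = 1.0

1.0


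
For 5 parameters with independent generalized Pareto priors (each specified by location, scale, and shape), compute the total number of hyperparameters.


A generalized Pareto prior has 3 hyperparameters per parameter.
Total = 5 * 3 = 15

15


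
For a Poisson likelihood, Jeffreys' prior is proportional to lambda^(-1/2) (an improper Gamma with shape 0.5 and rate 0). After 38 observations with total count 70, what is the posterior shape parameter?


Jeffreys' prior for Poisson is proportional to lambda^(-1/2).
Posterior is Gamma(0.5 + S, 0 + n) = Gamma(0.5 + 70, 38).
Posterior shape = 0.5 + S = 0.5 + 70 = 70.5

70.5


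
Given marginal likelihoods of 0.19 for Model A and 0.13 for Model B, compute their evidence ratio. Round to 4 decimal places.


Ratio = ML(A) / ML(B) = 0.19/0.13
= 1.4615

1.4615


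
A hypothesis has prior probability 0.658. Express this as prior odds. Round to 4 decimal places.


Odds = P(H) / P(not H) = 0.658 / 0.342
= 1.924

1.924


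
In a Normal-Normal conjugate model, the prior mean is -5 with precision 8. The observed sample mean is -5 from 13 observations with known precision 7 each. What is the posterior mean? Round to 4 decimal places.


Posterior precision = tau0 + n*tau = 8 + 13*7 = 99
Posterior mean = (tau0*mu0 + n*tau*xbar) / posterior_precision
= (8*-5 + 13*7*-5) / 99
= -495 / 99 = -5.0

-5.0


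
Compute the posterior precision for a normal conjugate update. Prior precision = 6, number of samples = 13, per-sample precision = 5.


tau_post = tau_0 + n * tau
= 6 + 13 * 5 = 71

71


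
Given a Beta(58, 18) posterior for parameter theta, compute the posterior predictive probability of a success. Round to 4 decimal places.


For a Beta-Bernoulli model, the predictive probability is the mean:
P(success) = 58/(58+18) = 58/76 = 0.7632

0.7632


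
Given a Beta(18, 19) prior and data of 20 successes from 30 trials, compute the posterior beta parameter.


Number of failures = 30 - 20 = 10
Posterior beta = 19 + 10 = 29

29


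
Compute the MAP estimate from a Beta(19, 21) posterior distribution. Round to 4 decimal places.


MAP = mode of Beta distribution
= (alpha - 1)/(alpha + beta - 2)
= (19-1)/(19+21-2)
= 18/38 = 0.4737

0.4737


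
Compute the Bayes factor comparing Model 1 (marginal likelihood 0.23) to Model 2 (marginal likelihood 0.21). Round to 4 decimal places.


BF12 = marginal likelihood of M1 / marginal likelihood of M2
= 0.23/0.21
= 1.0952

1.0952


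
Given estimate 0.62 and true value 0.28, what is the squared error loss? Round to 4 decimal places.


Squared error = (estimate - true)^2
Difference = 0.34
Loss = 0.34^2 = 0.1156

0.1156


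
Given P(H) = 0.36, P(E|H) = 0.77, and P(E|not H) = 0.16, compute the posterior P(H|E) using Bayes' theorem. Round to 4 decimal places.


By Bayes' theorem: P(H|E) = P(E|H)*P(H) / P(E)
P(E) = P(E|H)*P(H) + P(E|not H)*P(not H)
P(E) = 0.77*0.36 + 0.16*0.64 = 0.3796
P(H|E) = 0.77*0.36 / 0.3796 = 0.7302

0.7302


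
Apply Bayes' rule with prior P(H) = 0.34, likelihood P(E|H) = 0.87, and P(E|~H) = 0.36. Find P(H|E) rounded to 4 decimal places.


Step 1: Compute marginal P(E) = P(E|H)P(H) + P(E|~H)P(~H)
= 0.87*0.34 + 0.36*0.66 = 0.5334
Step 2: P(H|E) = P(E|H)P(H)/P(E) = 0.2958/0.5334
= 0.5546

0.5546


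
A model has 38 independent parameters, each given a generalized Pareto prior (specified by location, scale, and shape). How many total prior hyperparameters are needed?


Each generalized Pareto prior needs 3 hyperparameters (location, scale, and shape).
Total = 3 * 38 = 114

114


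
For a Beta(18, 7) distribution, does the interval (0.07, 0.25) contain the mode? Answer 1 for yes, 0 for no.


Mode of Beta(a,b) = (a-1)/(a+b-2)
= (18-1)/(18+7-2) = 0.7391
Check: 0.07 <= 0.7391 <= 0.25?
Result: 0

0


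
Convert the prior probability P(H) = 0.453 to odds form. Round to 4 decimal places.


P(not H) = 1 - 0.453 = 0.547
Odds = 0.453 / 0.547 = 0.8282

0.8282


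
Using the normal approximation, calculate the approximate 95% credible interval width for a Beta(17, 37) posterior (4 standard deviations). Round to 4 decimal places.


Var(Beta) = 17*37/(54^2 * 55) = 0.0039
SD = 0.0626
Width ~ 4*SD = 0.2505

0.2505


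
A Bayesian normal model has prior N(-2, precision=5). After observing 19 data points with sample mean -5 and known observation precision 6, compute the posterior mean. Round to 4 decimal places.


Posterior mean = (prior_precision * prior_mean + n * data_precision * data_mean) / (prior_precision + n * data_precision)
Numerator = 5*-2 + 19*6*-5 = -580
Denominator = 5 + 19*6 = 119
Posterior mean = -4.8739

-4.8739


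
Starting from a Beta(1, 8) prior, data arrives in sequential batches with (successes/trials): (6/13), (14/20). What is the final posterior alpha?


In sequential Bayesian updating, we sum all successes.
Total successes = 20
Final alpha = 1 + 20 = 21

21
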